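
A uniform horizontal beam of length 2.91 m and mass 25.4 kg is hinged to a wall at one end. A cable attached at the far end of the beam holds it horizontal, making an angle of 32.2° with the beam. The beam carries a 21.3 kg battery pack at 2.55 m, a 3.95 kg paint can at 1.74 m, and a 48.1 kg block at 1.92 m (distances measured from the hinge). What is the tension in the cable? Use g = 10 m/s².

Choose the hinge as the axis so the unknown hinge reaction has zero arm there.
Beam weight: 25.4 × 10 = 254 N down at 1.455 m → arm 1.455 m, τ = 254 × 1.455 = 369.6 N·m clockwise.
Battery pack: 21.3 × 10 = 213 N down at 2.55 m → arm 2.55 m, τ = 213 × 2.55 = 543.1 N·m clockwise.
Paint can: 3.95 × 10 = 39.5 N down at 1.74 m → arm 1.74 m, τ = 39.5 × 1.74 = 68.73 N·m clockwise.
Block: 48.1 × 10 = 481 N down at 1.92 m → arm 1.92 m, τ = 481 × 1.92 = 923.5 N·m clockwise.
Total clockwise load moment = 1905 N·m.
The cable tension T acts at 2.91 m; only its component perpendicular to the beam, T sinθ, produces torque. sin 32.2° = 0.5329.
Balancing moments: T × 2.91 × 0.5329 = 1905, giving T = 1905 / 1.551 = 1230 N.

T ≈ 1230 N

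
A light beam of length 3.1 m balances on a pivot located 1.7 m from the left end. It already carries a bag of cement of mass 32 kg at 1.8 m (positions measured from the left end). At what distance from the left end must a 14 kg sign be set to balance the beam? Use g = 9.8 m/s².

x ≈ 1.47 m from the left end

Taking torques about the pivot (at 1.7 m from the left end):
Bag of cement: 32 × 9.8 = 313.6 N down at 1.8 m → arm 0.1 m, τ = 313.6 × 0.1 = 31.36 N·m clockwise.
Net moment of existing loads = 31.36 N·m clockwise.
The sign weighs 14 × 9.8 = 137.2 N and must supply an equal counterclockwise moment, so its lever arm about the pivot is 31.36 / 137.2 = 0.229 m.
That puts it at 1.7 − 0.229 = 1.47 m from the left end.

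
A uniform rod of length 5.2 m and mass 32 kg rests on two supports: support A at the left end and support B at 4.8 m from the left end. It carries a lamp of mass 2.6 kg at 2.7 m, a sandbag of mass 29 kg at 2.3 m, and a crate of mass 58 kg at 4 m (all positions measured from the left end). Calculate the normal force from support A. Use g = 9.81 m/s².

R_A ≈ 398 N

About support B:
Beam weight: 32 × 9.81 = 313.9 N down at 2.6 m → arm 2.2 m, τ = 313.9 × 2.2 = 690.6 N·m counterclockwise.
Lamp: 2.6 × 9.81 = 25.51 N down at 2.7 m → arm 2.1 m, τ = 25.51 × 2.1 = 53.57 N·m counterclockwise.
Sandbag: 29 × 9.81 = 284.5 N down at 2.3 m → arm 2.5 m, τ = 284.5 × 2.5 = 711.2 N·m counterclockwise.
Crate: 58 × 9.81 = 569 N down at 4 m → arm 0.8 m, τ = 569 × 0.8 = 455.2 N·m counterclockwise.
Net load moment about support B = 1911 N·m counterclockwise.
Reaction R at support A is upward at 0 m, arm 4.8 m → moment R × 4.8 clockwise.
Setting net torque to zero: R × 4.8 = 1911 → R = 398 N.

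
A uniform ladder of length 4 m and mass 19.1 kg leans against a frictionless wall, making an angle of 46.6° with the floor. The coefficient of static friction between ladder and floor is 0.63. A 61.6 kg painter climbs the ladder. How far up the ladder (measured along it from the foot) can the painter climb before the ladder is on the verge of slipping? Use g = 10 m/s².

About the foot of the ladder:
Ladder weight 19.1×10 = 191 N acts at 2 m along the ladder; its horizontal arm is 2·cos46.6° = 1.374 m → τ = 262.4 N·m clockwise.
Painter weight 61.6×10 = 616 N at distance d → arm d·cos46.6° → τ = 616·d·0.6871 clockwise.
Wall normal N at the top has arm L sinθ = 2.906 m counterclockwise, so Στ = 0 gives N·2.906 = 262.4 + 423.3·d.
ΣFy = 0 ⇒ N_floor = 807 N, so the maximum friction is μ_s·N_floor = 0.63×807 = 508.4 N. ΣFx = 0 ⇒ N_wall = f, so at the slipping point N = 508.4 N.
Substituting: 508.4×2.906 = 262.4 + 423.3·d ⇒ d = (1477 − 262.4) / 423.3 = 2.87 m.

d ≈ 2.87 m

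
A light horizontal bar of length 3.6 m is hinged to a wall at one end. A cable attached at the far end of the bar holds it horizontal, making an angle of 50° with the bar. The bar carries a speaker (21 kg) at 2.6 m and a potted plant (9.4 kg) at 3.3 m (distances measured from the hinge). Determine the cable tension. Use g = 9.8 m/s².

T ≈ 304 N

Sum moments about the hinge (the unknown hinge reaction has zero arm there).
Speaker: 21 × 9.8 = 205.8 N down at 2.6 m → arm 2.6 m, τ = 205.8 × 2.6 = 535.1 N·m clockwise.
Potted plant: 9.4 × 9.8 = 92.12 N down at 3.3 m → arm 3.3 m, τ = 92.12 × 3.3 = 304 N·m clockwise.
Total clockwise load moment = 839.1 N·m.
The cable tension T acts at 3.6 m; only its component perpendicular to the bar, T sinθ, produces torque. sin 50° = 0.766.
Setting net torque to zero: T × 3.6 × 0.766 = 839.1 → T = 839.1 / 2.758 = 304 N.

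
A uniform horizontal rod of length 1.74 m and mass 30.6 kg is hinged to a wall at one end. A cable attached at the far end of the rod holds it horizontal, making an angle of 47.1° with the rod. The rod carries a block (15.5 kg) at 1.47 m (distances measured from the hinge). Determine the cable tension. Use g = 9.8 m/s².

T ≈ 380 N

Choose the hinge as the axis so the unknown hinge reaction has zero arm there.
Beam weight: 30.6 × 9.8 = 299.9 N down at 0.87 m → arm 0.87 m, τ = 299.9 × 0.87 = 260.9 N·m clockwise.
Block: 15.5 × 9.8 = 151.9 N down at 1.47 m → arm 1.47 m, τ = 151.9 × 1.47 = 223.3 N·m clockwise.
Total clockwise load moment = 484.2 N·m.
The cable tension T acts at 1.74 m; only its component perpendicular to the rod, T sinθ, produces torque. sin 47.1° = 0.7325.
For rotational equilibrium, T × 1.74 × 0.7325 = 484.2, so T = 484.2 / 1.275 = 380 N.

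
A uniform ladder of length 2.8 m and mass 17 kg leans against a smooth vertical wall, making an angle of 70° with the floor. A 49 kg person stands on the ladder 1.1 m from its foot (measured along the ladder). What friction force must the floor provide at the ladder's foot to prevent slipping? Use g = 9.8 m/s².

f ≈ 99 N

Taking torques about the foot of the ladder:
Ladder weight 17×9.8 = 166.6 N acts at 1.4 m along the ladder; its horizontal arm is 1.4·cos70° = 0.4788 m → τ = 79.77 N·m clockwise.
Person: 49×9.8 = 480.2 N at 1.1 m → arm 0.3762 m → τ = 180.7 N·m clockwise.
Wall normal N acts horizontally at the top; its moment arm is the height L sinθ = 2.8·sin70° = 2.631 m, counterclockwise.
Setting net torque to zero: N × 2.631 = 260.5 → N = 99 N.
ΣFx = 0: friction at the foot balances the wall's push, so f = N_wall = 99 N.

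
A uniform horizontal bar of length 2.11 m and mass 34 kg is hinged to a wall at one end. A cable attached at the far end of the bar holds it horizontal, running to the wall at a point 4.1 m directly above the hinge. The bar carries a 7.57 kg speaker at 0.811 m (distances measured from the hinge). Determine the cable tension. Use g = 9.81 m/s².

T ≈ 220 N

Take moments about the hinge.
Beam weight: 34 × 9.81 = 333.5 N down at 1.055 m → arm 1.055 m, τ = 333.5 × 1.055 = 351.8 N·m clockwise.
Speaker: 7.57 × 9.81 = 74.26 N down at 0.811 m → arm 0.811 m, τ = 74.26 × 0.811 = 60.22 N·m clockwise.
Total clockwise load moment = 412 N·m.
The cable tension T acts at 2.11 m; only its component perpendicular to the bar, T sinθ, produces torque. sinθ = h/√(h²+d²) = 4.1/√(4.1²+2.11²) = 0.8892.
Setting net torque to zero: T × 2.11 × 0.8892 = 412 → T = 412 / 1.876 = 220 N.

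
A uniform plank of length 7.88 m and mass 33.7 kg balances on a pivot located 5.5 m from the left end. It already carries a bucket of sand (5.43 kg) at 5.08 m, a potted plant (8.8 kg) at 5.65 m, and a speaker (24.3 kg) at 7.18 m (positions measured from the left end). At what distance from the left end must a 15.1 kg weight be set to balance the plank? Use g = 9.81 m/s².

Taking torques about the pivot (at 5.5 m from the left end):
Beam weight: 33.7 × 9.81 = 330.6 N down at 3.94 m → arm 1.56 m, τ = 330.6 × 1.56 = 515.7 N·m counterclockwise.
Bucket of sand: 5.43 × 9.81 = 53.27 N down at 5.08 m → arm 0.42 m, τ = 53.27 × 0.42 = 22.37 N·m counterclockwise.
Potted plant: 8.8 × 9.81 = 86.33 N down at 5.65 m → arm 0.15 m, τ = 86.33 × 0.15 = 12.95 N·m clockwise.
Speaker: 24.3 × 9.81 = 238.4 N down at 7.18 m → arm 1.68 m, τ = 238.4 × 1.68 = 400.5 N·m clockwise.
Net moment of existing loads = 124.6 N·m counterclockwise.
The weight weighs 15.1 × 9.81 = 148.1 N and must supply an equal clockwise moment, so its lever arm about the pivot is 124.6 / 148.1 = 0.841 m.
That puts it at 5.5 + 0.841 = 6.34 m from the left end.

x ≈ 6.34 m from the left end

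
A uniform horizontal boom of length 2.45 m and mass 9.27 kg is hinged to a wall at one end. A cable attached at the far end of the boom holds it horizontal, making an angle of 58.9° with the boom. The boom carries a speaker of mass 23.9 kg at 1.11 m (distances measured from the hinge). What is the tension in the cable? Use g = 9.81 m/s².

T ≈ 177 N

Choose the hinge as the axis so the unknown hinge reaction has zero arm there.
Beam weight: 9.27 × 9.81 = 90.94 N down at 1.225 m → arm 1.225 m, τ = 90.94 × 1.225 = 111.4 N·m clockwise.
Speaker: 23.9 × 9.81 = 234.5 N down at 1.11 m → arm 1.11 m, τ = 234.5 × 1.11 = 260.3 N·m clockwise.
Total clockwise load moment = 371.7 N·m.
The cable tension T acts at 2.45 m; only its component perpendicular to the boom, T sinθ, produces torque. sin 58.9° = 0.8563.
Στ = 0 ⇒ T × 2.45 × 0.8563 = 371.7 ⇒ T = 371.7 / 2.098 = 177 N.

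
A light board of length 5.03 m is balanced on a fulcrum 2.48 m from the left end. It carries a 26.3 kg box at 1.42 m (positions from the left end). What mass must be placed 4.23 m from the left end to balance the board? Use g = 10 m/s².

m ≈ 15.9 kg

Sum moments about the fulcrum (at 2.48 m from the left end) (the support reaction has zero arm there).
Box: 26.3 × 10 = 263 N down at 1.42 m → arm 1.06 m, τ = 263 × 1.06 = 278.8 N·m counterclockwise.
Net moment of known loads = 278.8 N·m counterclockwise.
An unknown mass m at 4.23 m has arm 1.75 m; its moment is m·g·1.75 clockwise.
Balancing moments: m × 10 × 1.75 = 278.8, giving m = 278.8 / (10 × 1.75) = 15.9 kg.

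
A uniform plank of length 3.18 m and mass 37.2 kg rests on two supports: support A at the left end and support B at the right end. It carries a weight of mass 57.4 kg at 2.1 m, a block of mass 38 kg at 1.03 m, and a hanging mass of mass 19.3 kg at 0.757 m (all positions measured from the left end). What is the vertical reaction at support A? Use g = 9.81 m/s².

Taking torques about support B:
Beam weight: 37.2 × 9.81 = 364.9 N down at 1.59 m → arm 1.59 m, τ = 364.9 × 1.59 = 580.2 N·m counterclockwise.
Weight: 57.4 × 9.81 = 563.1 N down at 2.1 m → arm 1.08 m, τ = 563.1 × 1.08 = 608.1 N·m counterclockwise.
Block: 38 × 9.81 = 372.8 N down at 1.03 m → arm 2.15 m, τ = 372.8 × 2.15 = 801.5 N·m counterclockwise.
Hanging mass: 19.3 × 9.81 = 189.3 N down at 0.757 m → arm 2.423 m, τ = 189.3 × 2.423 = 458.7 N·m counterclockwise.
Net load moment about support B = 2448 N·m counterclockwise.
Reaction R at support A is upward at 0 m, arm 3.18 m → moment R × 3.18 clockwise.
Setting net torque to zero: R × 3.18 = 2448 → R = 770 N.

R_A ≈ 770 N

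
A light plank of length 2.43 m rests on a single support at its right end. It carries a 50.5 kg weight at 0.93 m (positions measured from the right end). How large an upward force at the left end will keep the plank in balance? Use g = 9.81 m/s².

Sum moments about the right end (the unknown pivot reaction has zero arm there).
Weight: 50.5 × 9.81 = 495.4 N down at 0.93 m → arm 0.93 m, τ = 495.4 × 0.93 = 460.7 N·m counterclockwise.
Net moment of the loads = 460.7 N·m counterclockwise.
The upward force F acts at the left end, arm 2.43 m, giving F × 2.43 clockwise.
Setting net torque to zero: F × 2.43 = 460.7 → F = 460.7 / 2.43 = 190 N.

F ≈ 190 N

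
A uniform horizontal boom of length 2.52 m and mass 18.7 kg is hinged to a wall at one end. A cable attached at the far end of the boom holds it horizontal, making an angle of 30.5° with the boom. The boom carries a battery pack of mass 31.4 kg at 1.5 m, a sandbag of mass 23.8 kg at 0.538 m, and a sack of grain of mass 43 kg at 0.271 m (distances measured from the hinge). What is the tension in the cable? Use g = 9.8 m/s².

Choose the hinge as the axis so the unknown hinge reaction has zero arm there.
Beam weight: 18.7 × 9.8 = 183.3 N down at 1.26 m → arm 1.26 m, τ = 183.3 × 1.26 = 231 N·m clockwise.
Battery pack: 31.4 × 9.8 = 307.7 N down at 1.5 m → arm 1.5 m, τ = 307.7 × 1.5 = 461.5 N·m clockwise.
Sandbag: 23.8 × 9.8 = 233.2 N down at 0.538 m → arm 0.538 m, τ = 233.2 × 0.538 = 125.5 N·m clockwise.
Sack of grain: 43 × 9.8 = 421.4 N down at 0.271 m → arm 0.271 m, τ = 421.4 × 0.271 = 114.2 N·m clockwise.
Total clockwise load moment = 932.2 N·m.
The cable tension T acts at 2.52 m; only its component perpendicular to the boom, T sinθ, produces torque. sin 30.5° = 0.5075.
Setting net torque to zero: T × 2.52 × 0.5075 = 932.2 → T = 932.2 / 1.279 = 729 N.

T ≈ 729 N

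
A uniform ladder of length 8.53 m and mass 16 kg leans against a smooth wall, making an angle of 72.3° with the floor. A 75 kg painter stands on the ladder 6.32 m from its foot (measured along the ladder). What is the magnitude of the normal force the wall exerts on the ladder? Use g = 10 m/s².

N_wall ≈ 203 N

Sum moments about the foot of the ladder (the floor normal and friction both act there and drop out).
Ladder weight 16×10 = 160 N acts at 4.265 m along the ladder; its horizontal arm is 4.265·cos72.3° = 1.297 m → τ = 207.5 N·m clockwise.
Painter: 75×10 = 750 N at 6.32 m → arm 1.921 m → τ = 1441 N·m clockwise.
Wall normal N acts horizontally at the top; its moment arm is the height L sinθ = 8.53·sin72.3° = 8.126 m, counterclockwise.
Setting net torque to zero: N × 8.126 = 1648 → N = 203 N.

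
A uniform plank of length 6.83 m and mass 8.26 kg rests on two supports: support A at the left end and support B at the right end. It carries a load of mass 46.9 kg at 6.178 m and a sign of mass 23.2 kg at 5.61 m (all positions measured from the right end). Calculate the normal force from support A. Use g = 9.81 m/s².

Take moments about support B.
Beam weight: 8.26 × 9.81 = 81.03 N down at 3.415 m → arm 3.415 m, τ = 81.03 × 3.415 = 276.7 N·m counterclockwise.
Load: 46.9 × 9.81 = 460.1 N down at 6.178 m → arm 6.178 m, τ = 460.1 × 6.178 = 2842 N·m counterclockwise.
Sign: 23.2 × 9.81 = 227.6 N down at 5.61 m → arm 5.61 m, τ = 227.6 × 5.61 = 1277 N·m counterclockwise.
Net load moment about support B = 4396 N·m counterclockwise.
Reaction R at support A is upward at 6.83 m, arm 6.83 m → moment R × 6.83 clockwise.
Balancing moments: R × 6.83 = 4396, giving R = 644 N.

R_A ≈ 644 N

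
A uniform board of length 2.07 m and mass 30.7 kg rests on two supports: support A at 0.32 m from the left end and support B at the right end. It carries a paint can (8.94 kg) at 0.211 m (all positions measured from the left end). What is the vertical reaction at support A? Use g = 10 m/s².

Sum moments about support B (its reaction then has zero moment arm).
Beam weight: 30.7 × 10 = 307 N down at 1.035 m → arm 1.035 m, τ = 307 × 1.035 = 317.7 N·m counterclockwise.
Paint can: 8.94 × 10 = 89.4 N down at 0.211 m → arm 1.859 m, τ = 89.4 × 1.859 = 166.2 N·m counterclockwise.
Net load moment about support B = 483.9 N·m counterclockwise.
Reaction R at support A is upward at 0.32 m, arm 1.75 m → moment R × 1.75 clockwise.
For rotational equilibrium, R × 1.75 = 483.9, so R = 277 N.

R_A ≈ 277 N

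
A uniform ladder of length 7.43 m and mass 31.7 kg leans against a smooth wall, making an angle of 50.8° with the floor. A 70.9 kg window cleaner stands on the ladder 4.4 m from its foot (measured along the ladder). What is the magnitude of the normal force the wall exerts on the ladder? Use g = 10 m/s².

Sum moments about the foot of the ladder (the floor normal and friction both act there and drop out).
Ladder weight 31.7×10 = 317 N acts at 3.715 m along the ladder; its horizontal arm is 3.715·cos50.8° = 2.348 m → τ = 744.3 N·m clockwise.
Window cleaner: 70.9×10 = 709 N at 4.4 m → arm 2.781 m → τ = 1972 N·m clockwise.
Wall normal N acts horizontally at the top; its moment arm is the height L sinθ = 7.43·sin50.8° = 5.758 m, counterclockwise.
Balancing moments: N × 5.758 = 2716, giving N = 472 N.

N_wall ≈ 472 N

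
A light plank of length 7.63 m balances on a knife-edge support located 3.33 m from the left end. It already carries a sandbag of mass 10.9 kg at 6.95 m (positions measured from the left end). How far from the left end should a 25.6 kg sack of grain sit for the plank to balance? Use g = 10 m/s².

x ≈ 1.79 m from the left end

Take moments about the knife-edge support (at 3.33 m from the left end).
Sandbag: 10.9 × 10 = 109 N down at 6.95 m → arm 3.62 m, τ = 109 × 3.62 = 394.6 N·m clockwise.
Net moment of existing loads = 394.6 N·m clockwise.
The sack of grain weighs 25.6 × 10 = 256 N and must supply an equal counterclockwise moment, so its lever arm about the knife-edge support is 394.6 / 256 = 1.54 m.
That puts it at 3.33 − 1.54 = 1.79 m from the left end.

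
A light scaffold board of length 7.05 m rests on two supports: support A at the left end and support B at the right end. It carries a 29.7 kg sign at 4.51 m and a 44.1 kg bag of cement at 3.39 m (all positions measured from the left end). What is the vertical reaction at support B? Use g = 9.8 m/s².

Take moments about support A.
Sign: 29.7 × 9.8 = 291.1 N down at 4.51 m → arm 4.51 m, τ = 291.1 × 4.51 = 1313 N·m clockwise.
Bag of cement: 44.1 × 9.8 = 432.2 N down at 3.39 m → arm 3.39 m, τ = 432.2 × 3.39 = 1465 N·m clockwise.
Net load moment about support A = 2778 N·m clockwise.
Reaction R at support B is upward at 7.05 m, arm 7.05 m → moment R × 7.05 counterclockwise.
Setting net torque to zero: R × 7.05 = 2778 → R = 394 N.

R_B ≈ 394 N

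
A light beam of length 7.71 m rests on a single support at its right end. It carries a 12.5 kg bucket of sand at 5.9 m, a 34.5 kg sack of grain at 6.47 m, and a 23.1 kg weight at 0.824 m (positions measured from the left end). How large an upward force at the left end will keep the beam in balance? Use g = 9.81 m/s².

Choose the right end as the axis so the unknown pivot reaction has zero arm there.
Bucket of sand: 12.5 × 9.81 = 122.6 N down at 5.9 m → arm 1.81 m, τ = 122.6 × 1.81 = 221.9 N·m counterclockwise.
Sack of grain: 34.5 × 9.81 = 338.4 N down at 6.47 m → arm 1.24 m, τ = 338.4 × 1.24 = 419.6 N·m counterclockwise.
Weight: 23.1 × 9.81 = 226.6 N down at 0.824 m → arm 6.886 m, τ = 226.6 × 6.886 = 1560 N·m counterclockwise.
Net moment of the loads = 2202 N·m counterclockwise.
The upward force F acts at the left end, arm 7.71 m, giving F × 7.71 clockwise.
Balancing moments: F × 7.71 = 2202, giving F = 2202 / 7.71 = 286 N.

F ≈ 286 N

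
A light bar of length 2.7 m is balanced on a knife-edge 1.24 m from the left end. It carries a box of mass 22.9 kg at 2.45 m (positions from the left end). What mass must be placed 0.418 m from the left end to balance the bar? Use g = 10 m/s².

Taking torques about the knife-edge (at 1.24 m from the left end):
Box: 22.9 × 10 = 229 N down at 2.45 m → arm 1.21 m, τ = 229 × 1.21 = 277.1 N·m clockwise.
Net moment of known loads = 277.1 N·m clockwise.
An unknown mass m at 0.418 m has arm 0.822 m; its moment is m·g·0.822 counterclockwise.
For rotational equilibrium, m × 10 × 0.822 = 277.1, so m = 277.1 / (10 × 0.822) = 33.7 kg.

m ≈ 33.7 kg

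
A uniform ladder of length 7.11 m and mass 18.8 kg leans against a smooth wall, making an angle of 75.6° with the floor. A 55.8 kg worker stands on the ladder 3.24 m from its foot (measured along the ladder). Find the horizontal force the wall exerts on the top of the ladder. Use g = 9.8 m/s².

N_wall ≈ 87.6 N

Taking torques about the foot of the ladder:
Ladder weight 18.8×9.8 = 184.2 N acts at 3.555 m along the ladder; its horizontal arm is 3.555·cos75.6° = 0.8841 m → τ = 162.9 N·m clockwise.
Worker: 55.8×9.8 = 546.8 N at 3.24 m → arm 0.8058 m → τ = 440.6 N·m clockwise.
Wall normal N acts horizontally at the top; its moment arm is the height L sinθ = 7.11·sin75.6° = 6.887 m, counterclockwise.
For rotational equilibrium, N × 6.887 = 603.5, so N = 87.6 N.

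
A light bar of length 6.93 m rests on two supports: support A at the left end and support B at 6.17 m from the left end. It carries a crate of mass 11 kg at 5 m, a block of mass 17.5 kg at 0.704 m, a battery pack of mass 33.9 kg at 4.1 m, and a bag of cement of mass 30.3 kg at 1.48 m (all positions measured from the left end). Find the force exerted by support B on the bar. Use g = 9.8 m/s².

Taking torques about support A:
Crate: 11 × 9.8 = 107.8 N down at 5 m → arm 5 m, τ = 107.8 × 5 = 539 N·m clockwise.
Block: 17.5 × 9.8 = 171.5 N down at 0.704 m → arm 0.704 m, τ = 171.5 × 0.704 = 120.7 N·m clockwise.
Battery pack: 33.9 × 9.8 = 332.2 N down at 4.1 m → arm 4.1 m, τ = 332.2 × 4.1 = 1362 N·m clockwise.
Bag of cement: 30.3 × 9.8 = 296.9 N down at 1.48 m → arm 1.48 m, τ = 296.9 × 1.48 = 439.4 N·m clockwise.
Net load moment about support A = 2461 N·m clockwise.
Reaction R at support B is upward at 6.17 m, arm 6.17 m → moment R × 6.17 counterclockwise.
Balancing moments: R × 6.17 = 2461, giving R = 399 N.

R_B ≈ 399 N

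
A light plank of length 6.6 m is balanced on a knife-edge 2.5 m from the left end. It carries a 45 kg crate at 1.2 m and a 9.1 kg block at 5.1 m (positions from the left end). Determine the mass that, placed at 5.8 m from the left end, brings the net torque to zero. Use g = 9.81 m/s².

m ≈ 10.6 kg

Sum moments about the knife-edge (at 2.5 m from the left end) (the support reaction has zero arm there).
Crate: 45 × 9.81 = 441.5 N down at 1.2 m → arm 1.3 m, τ = 441.5 × 1.3 = 574 N·m counterclockwise.
Block: 9.1 × 9.81 = 89.27 N down at 5.1 m → arm 2.6 m, τ = 89.27 × 2.6 = 232.1 N·m clockwise.
Net moment of known loads = 341.9 N·m counterclockwise.
An unknown mass m at 5.8 m has arm 3.3 m; its moment is m·g·3.3 clockwise.
Στ = 0 ⇒ m × 9.81 × 3.3 = 341.9 ⇒ m = 341.9 / (9.81 × 3.3) = 10.6 kg.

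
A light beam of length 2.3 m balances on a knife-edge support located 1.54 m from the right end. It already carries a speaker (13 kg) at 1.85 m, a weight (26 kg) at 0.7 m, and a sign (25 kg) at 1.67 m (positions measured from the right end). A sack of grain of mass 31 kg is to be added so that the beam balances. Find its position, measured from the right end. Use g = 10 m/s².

x ≈ 2.01 m from the right end

Take moments about the knife-edge support (at 1.54 m from the right end).
Speaker: 13 × 10 = 130 N down at 1.85 m → arm 0.31 m, τ = 130 × 0.31 = 40.3 N·m counterclockwise.
Weight: 26 × 10 = 260 N down at 0.7 m → arm 0.84 m, τ = 260 × 0.84 = 218.4 N·m clockwise.
Sign: 25 × 10 = 250 N down at 1.67 m → arm 0.13 m, τ = 250 × 0.13 = 32.5 N·m counterclockwise.
Net moment of existing loads = 145.6 N·m clockwise.
The sack of grain weighs 31 × 10 = 310 N and must supply an equal counterclockwise moment, so its lever arm about the knife-edge support is 145.6 / 310 = 0.47 m.
That puts it at 1.54 + 0.47 = 2.01 m from the right end.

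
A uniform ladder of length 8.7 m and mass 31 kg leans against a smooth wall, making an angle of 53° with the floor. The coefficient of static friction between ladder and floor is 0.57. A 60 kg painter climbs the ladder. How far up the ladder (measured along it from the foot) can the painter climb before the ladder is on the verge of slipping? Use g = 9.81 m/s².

d ≈ 7.73 m

Taking torques about the foot of the ladder:
Ladder weight 31×9.81 = 304.1 N acts at 4.35 m along the ladder; its horizontal arm is 4.35·cos53° = 2.618 m → τ = 796.1 N·m clockwise.
Painter weight 60×9.81 = 588.6 N at distance d → arm d·cos53° → τ = 588.6·d·0.6018 clockwise.
Wall normal N at the top has arm L sinθ = 6.948 m counterclockwise, so Στ = 0 gives N·6.948 = 796.1 + 354.2·d.
ΣFy = 0 ⇒ N_floor = 892.7 N, so the maximum friction is μ_s·N_floor = 0.57×892.7 = 508.8 N. ΣFx = 0 ⇒ N_wall = f, so at the slipping point N = 508.8 N.
Substituting: 508.8×6.948 = 796.1 + 354.2·d ⇒ d = (3535 − 796.1) / 354.2 = 7.73 m.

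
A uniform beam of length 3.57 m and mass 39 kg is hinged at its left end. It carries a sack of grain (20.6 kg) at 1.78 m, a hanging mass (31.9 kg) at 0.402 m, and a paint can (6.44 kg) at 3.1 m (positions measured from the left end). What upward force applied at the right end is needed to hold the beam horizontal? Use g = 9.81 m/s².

About the left end:
Beam weight: 39 × 9.81 = 382.6 N down at 1.785 m → arm 1.785 m, τ = 382.6 × 1.785 = 682.9 N·m clockwise.
Sack of grain: 20.6 × 9.81 = 202.1 N down at 1.78 m → arm 1.78 m, τ = 202.1 × 1.78 = 359.7 N·m clockwise.
Hanging mass: 31.9 × 9.81 = 312.9 N down at 0.402 m → arm 0.402 m, τ = 312.9 × 0.402 = 125.8 N·m clockwise.
Paint can: 6.44 × 9.81 = 63.18 N down at 3.1 m → arm 3.1 m, τ = 63.18 × 3.1 = 195.9 N·m clockwise.
Net moment of the loads = 1364 N·m clockwise.
The upward force F acts at the right end, arm 3.57 m, giving F × 3.57 counterclockwise.
For rotational equilibrium, F × 3.57 = 1364, so F = 1364 / 3.57 = 382 N.

F ≈ 382 N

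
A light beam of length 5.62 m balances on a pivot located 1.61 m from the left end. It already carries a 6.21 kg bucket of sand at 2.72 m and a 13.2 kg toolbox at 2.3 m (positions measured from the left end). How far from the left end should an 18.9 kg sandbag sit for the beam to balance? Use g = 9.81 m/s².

Sum moments about the pivot (at 1.61 m from the left end) (the support reaction has zero arm there).
Bucket of sand: 6.21 × 9.81 = 60.92 N down at 2.72 m → arm 1.11 m, τ = 60.92 × 1.11 = 67.62 N·m clockwise.
Toolbox: 13.2 × 9.81 = 129.5 N down at 2.3 m → arm 0.69 m, τ = 129.5 × 0.69 = 89.35 N·m clockwise.
Net moment of existing loads = 157 N·m clockwise.
The sandbag weighs 18.9 × 9.81 = 185.4 N and must supply an equal counterclockwise moment, so its lever arm about the pivot is 157 / 185.4 = 0.847 m.
That puts it at 1.61 − 0.847 = 0.763 m from the left end.

x ≈ 0.763 m from the left end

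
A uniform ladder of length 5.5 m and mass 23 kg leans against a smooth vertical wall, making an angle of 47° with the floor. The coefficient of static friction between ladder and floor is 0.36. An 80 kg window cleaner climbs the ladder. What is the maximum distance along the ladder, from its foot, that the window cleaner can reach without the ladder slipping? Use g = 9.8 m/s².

d ≈ 1.94 m

About the foot of the ladder:
Ladder weight 23×9.8 = 225.4 N acts at 2.75 m along the ladder; its horizontal arm is 2.75·cos47° = 1.875 m → τ = 422.6 N·m clockwise.
Window cleaner weight 80×9.8 = 784 N at distance d → arm d·cos47° → τ = 784·d·0.682 clockwise.
Wall normal N at the top has arm L sinθ = 4.022 m counterclockwise, so Στ = 0 gives N·4.022 = 422.6 + 534.7·d.
ΣFy = 0 ⇒ N_floor = 1009 N, so the maximum friction is μ_s·N_floor = 0.36×1009 = 363.2 N. ΣFx = 0 ⇒ N_wall = f, so at the slipping point N = 363.2 N.
Substituting: 363.2×4.022 = 422.6 + 534.7·d ⇒ d = (1461 − 422.6) / 534.7 = 1.94 m.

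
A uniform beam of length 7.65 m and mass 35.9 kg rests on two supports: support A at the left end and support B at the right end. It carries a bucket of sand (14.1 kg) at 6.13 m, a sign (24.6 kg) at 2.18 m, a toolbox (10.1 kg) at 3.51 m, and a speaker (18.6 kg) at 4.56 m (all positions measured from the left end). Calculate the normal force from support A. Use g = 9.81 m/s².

Sum moments about support B (its reaction then has zero moment arm).
Beam weight: 35.9 × 9.81 = 352.2 N down at 3.825 m → arm 3.825 m, τ = 352.2 × 3.825 = 1347 N·m counterclockwise.
Bucket of sand: 14.1 × 9.81 = 138.3 N down at 6.13 m → arm 1.52 m, τ = 138.3 × 1.52 = 210.2 N·m counterclockwise.
Sign: 24.6 × 9.81 = 241.3 N down at 2.18 m → arm 5.47 m, τ = 241.3 × 5.47 = 1320 N·m counterclockwise.
Toolbox: 10.1 × 9.81 = 99.08 N down at 3.51 m → arm 4.14 m, τ = 99.08 × 4.14 = 410.2 N·m counterclockwise.
Speaker: 18.6 × 9.81 = 182.5 N down at 4.56 m → arm 3.09 m, τ = 182.5 × 3.09 = 563.9 N·m counterclockwise.
Net load moment about support B = 3851 N·m counterclockwise.
Reaction R at support A is upward at 0 m, arm 7.65 m → moment R × 7.65 clockwise.
Balancing moments: R × 7.65 = 3851, giving R = 503 N.

R_A ≈ 503 N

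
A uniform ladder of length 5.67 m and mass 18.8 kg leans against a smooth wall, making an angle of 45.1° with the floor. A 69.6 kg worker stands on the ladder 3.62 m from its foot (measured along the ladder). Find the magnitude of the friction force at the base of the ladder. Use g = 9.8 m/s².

Sum moments about the foot of the ladder (the floor normal and friction both act there and drop out).
Ladder weight 18.8×9.8 = 184.2 N acts at 2.835 m along the ladder; its horizontal arm is 2.835·cos45.1° = 2.001 m → τ = 368.6 N·m clockwise.
Worker: 69.6×9.8 = 682.1 N at 3.62 m → arm 2.555 m → τ = 1743 N·m clockwise.
Wall normal N acts horizontally at the top; its moment arm is the height L sinθ = 5.67·sin45.1° = 4.016 m, counterclockwise.
For rotational equilibrium, N × 4.016 = 2112, so N = 526 N.
ΣFx = 0: friction at the foot balances the wall's push, so f = N_wall = 526 N.

f ≈ 526 N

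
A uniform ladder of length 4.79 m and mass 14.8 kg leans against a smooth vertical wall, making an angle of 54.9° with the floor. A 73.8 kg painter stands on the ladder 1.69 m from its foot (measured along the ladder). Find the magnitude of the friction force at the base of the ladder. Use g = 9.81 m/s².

Taking torques about the foot of the ladder:
Ladder weight 14.8×9.81 = 145.2 N acts at 2.395 m along the ladder; its horizontal arm is 2.395·cos54.9° = 1.377 m → τ = 199.9 N·m clockwise.
Painter: 73.8×9.81 = 724 N at 1.69 m → arm 0.9718 m → τ = 703.6 N·m clockwise.
Wall normal N acts horizontally at the top; its moment arm is the height L sinθ = 4.79·sin54.9° = 3.919 m, counterclockwise.
Setting net torque to zero: N × 3.919 = 903.5 → N = 231 N.
ΣFx = 0: friction at the foot balances the wall's push, so f = N_wall = 231 N.

f ≈ 231 N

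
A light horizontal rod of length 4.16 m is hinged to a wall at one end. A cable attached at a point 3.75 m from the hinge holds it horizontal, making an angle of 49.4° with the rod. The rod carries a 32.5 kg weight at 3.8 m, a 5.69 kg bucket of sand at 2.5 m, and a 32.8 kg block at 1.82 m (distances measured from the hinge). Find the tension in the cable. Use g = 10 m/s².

T ≈ 693 N

Taking torques about the hinge:
Weight: 32.5 × 10 = 325 N down at 3.8 m → arm 3.8 m, τ = 325 × 3.8 = 1235 N·m clockwise.
Bucket of sand: 5.69 × 10 = 56.9 N down at 2.5 m → arm 2.5 m, τ = 56.9 × 2.5 = 142.2 N·m clockwise.
Block: 32.8 × 10 = 328 N down at 1.82 m → arm 1.82 m, τ = 328 × 1.82 = 597 N·m clockwise.
Total clockwise load moment = 1974 N·m.
The cable tension T acts at 3.75 m; only its component perpendicular to the rod, T sinθ, produces torque. sin 49.4° = 0.7593.
Balancing moments: T × 3.75 × 0.7593 = 1974, giving T = 1974 / 2.847 = 693 N.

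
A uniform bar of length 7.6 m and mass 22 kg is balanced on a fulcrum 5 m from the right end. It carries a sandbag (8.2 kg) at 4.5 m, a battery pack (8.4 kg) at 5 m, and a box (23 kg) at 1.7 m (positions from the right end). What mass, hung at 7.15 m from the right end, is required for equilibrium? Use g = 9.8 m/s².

m ≈ 49.5 kg

Choose the fulcrum (at 5 m from the right end) as the axis so the support reaction has zero arm there.
Beam weight: 22 × 9.8 = 215.6 N down at 3.8 m → arm 1.2 m, τ = 215.6 × 1.2 = 258.7 N·m clockwise.
Sandbag: 8.2 × 9.8 = 80.36 N down at 4.5 m → arm 0.5 m, τ = 80.36 × 0.5 = 40.18 N·m clockwise.
Battery pack: acts at the fulcrum, moment arm 0 → no torque.
Box: 23 × 9.8 = 225.4 N down at 1.7 m → arm 3.3 m, τ = 225.4 × 3.3 = 743.8 N·m clockwise.
Net moment of known loads = 1043 N·m clockwise.
An unknown mass m at 7.15 m has arm 2.15 m; its moment is m·g·2.15 counterclockwise.
For rotational equilibrium, m × 9.8 × 2.15 = 1043, so m = 1043 / (9.8 × 2.15) = 49.5 kg.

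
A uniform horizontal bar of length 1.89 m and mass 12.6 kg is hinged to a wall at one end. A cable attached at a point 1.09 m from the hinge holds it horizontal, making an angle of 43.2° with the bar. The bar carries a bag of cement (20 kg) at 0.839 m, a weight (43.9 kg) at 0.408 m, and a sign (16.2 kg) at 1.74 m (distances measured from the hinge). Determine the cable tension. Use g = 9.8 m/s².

T ≈ 982 N

Taking torques about the hinge:
Beam weight: 12.6 × 9.8 = 123.5 N down at 0.945 m → arm 0.945 m, τ = 123.5 × 0.945 = 116.7 N·m clockwise.
Bag of cement: 20 × 9.8 = 196 N down at 0.839 m → arm 0.839 m, τ = 196 × 0.839 = 164.4 N·m clockwise.
Weight: 43.9 × 9.8 = 430.2 N down at 0.408 m → arm 0.408 m, τ = 430.2 × 0.408 = 175.5 N·m clockwise.
Sign: 16.2 × 9.8 = 158.8 N down at 1.74 m → arm 1.74 m, τ = 158.8 × 1.74 = 276.3 N·m clockwise.
Total clockwise load moment = 732.9 N·m.
The cable tension T acts at 1.09 m; only its component perpendicular to the bar, T sinθ, produces torque. sin 43.2° = 0.6845.
Balancing moments: T × 1.09 × 0.6845 = 732.9, giving T = 732.9 / 0.7461 = 982 N.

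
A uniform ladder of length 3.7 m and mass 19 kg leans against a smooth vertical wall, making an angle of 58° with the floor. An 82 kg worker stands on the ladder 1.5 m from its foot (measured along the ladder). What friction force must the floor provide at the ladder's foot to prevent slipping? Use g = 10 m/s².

f ≈ 267 N

Taking torques about the foot of the ladder:
Ladder weight 19×10 = 190 N acts at 1.85 m along the ladder; its horizontal arm is 1.85·cos58° = 0.9804 m → τ = 186.3 N·m clockwise.
Worker: 82×10 = 820 N at 1.5 m → arm 0.7949 m → τ = 651.8 N·m clockwise.
Wall normal N acts horizontally at the top; its moment arm is the height L sinθ = 3.7·sin58° = 3.138 m, counterclockwise.
Balancing moments: N × 3.138 = 838.1, giving N = 267 N.
ΣFx = 0: friction at the foot balances the wall's push, so f = N_wall = 267 N.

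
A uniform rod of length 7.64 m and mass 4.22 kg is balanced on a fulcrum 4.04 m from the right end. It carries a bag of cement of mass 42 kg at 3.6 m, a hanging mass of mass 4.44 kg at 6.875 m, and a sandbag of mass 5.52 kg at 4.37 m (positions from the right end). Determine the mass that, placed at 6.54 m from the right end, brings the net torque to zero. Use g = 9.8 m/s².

m ≈ 2 kg

Take moments about the fulcrum (at 4.04 m from the right end).
Beam weight: 4.22 × 9.8 = 41.36 N down at 3.82 m → arm 0.22 m, τ = 41.36 × 0.22 = 9.099 N·m clockwise.
Bag of cement: 42 × 9.8 = 411.6 N down at 3.6 m → arm 0.44 m, τ = 411.6 × 0.44 = 181.1 N·m clockwise.
Hanging mass: 4.44 × 9.8 = 43.51 N down at 6.875 m → arm 2.835 m, τ = 43.51 × 2.835 = 123.4 N·m counterclockwise.
Sandbag: 5.52 × 9.8 = 54.1 N down at 4.37 m → arm 0.33 m, τ = 54.1 × 0.33 = 17.85 N·m counterclockwise.
Net moment of known loads = 48.95 N·m clockwise.
An unknown mass m at 6.54 m has arm 2.5 m; its moment is m·g·2.5 counterclockwise.
For rotational equilibrium, m × 9.8 × 2.5 = 48.95, so m = 48.95 / (9.8 × 2.5) = 2 kg.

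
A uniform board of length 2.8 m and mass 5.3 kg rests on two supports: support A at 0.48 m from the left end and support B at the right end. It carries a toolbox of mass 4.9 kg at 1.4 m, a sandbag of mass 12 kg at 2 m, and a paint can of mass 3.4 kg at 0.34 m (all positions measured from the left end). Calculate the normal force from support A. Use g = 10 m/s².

Taking torques about support B:
Beam weight: 5.3 × 10 = 53 N down at 1.4 m → arm 1.4 m, τ = 53 × 1.4 = 74.2 N·m counterclockwise.
Toolbox: 4.9 × 10 = 49 N down at 1.4 m → arm 1.4 m, τ = 49 × 1.4 = 68.6 N·m counterclockwise.
Sandbag: 12 × 10 = 120 N down at 2 m → arm 0.8 m, τ = 120 × 0.8 = 96 N·m counterclockwise.
Paint can: 3.4 × 10 = 34 N down at 0.34 m → arm 2.46 m, τ = 34 × 2.46 = 83.64 N·m counterclockwise.
Net load moment about support B = 322.4 N·m counterclockwise.
Reaction R at support A is upward at 0.48 m, arm 2.32 m → moment R × 2.32 clockwise.
Balancing moments: R × 2.32 = 322.4, giving R = 139 N.

R_A ≈ 139 N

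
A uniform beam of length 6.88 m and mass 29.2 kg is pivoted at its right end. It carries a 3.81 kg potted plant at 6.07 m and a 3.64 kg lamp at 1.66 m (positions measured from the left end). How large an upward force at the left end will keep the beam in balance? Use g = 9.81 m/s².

About the right end:
Beam weight: 29.2 × 9.81 = 286.5 N down at 3.44 m → arm 3.44 m, τ = 286.5 × 3.44 = 985.6 N·m counterclockwise.
Potted plant: 3.81 × 9.81 = 37.38 N down at 6.07 m → arm 0.81 m, τ = 37.38 × 0.81 = 30.28 N·m counterclockwise.
Lamp: 3.64 × 9.81 = 35.71 N down at 1.66 m → arm 5.22 m, τ = 35.71 × 5.22 = 186.4 N·m counterclockwise.
Net moment of the loads = 1202 N·m counterclockwise.
The upward force F acts at the left end, arm 6.88 m, giving F × 6.88 clockwise.
Setting net torque to zero: F × 6.88 = 1202 → F = 1202 / 6.88 = 175 N.

F ≈ 175 N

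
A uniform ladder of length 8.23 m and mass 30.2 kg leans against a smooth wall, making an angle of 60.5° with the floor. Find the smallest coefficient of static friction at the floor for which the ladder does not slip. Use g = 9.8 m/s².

Take moments about the foot of the ladder.
Ladder weight 30.2×9.8 = 296 N acts at 4.115 m along the ladder; its horizontal arm is 4.115·cos60.5° = 2.026 m → τ = 599.7 N·m clockwise.
Wall normal N acts horizontally at the top; its moment arm is the height L sinθ = 8.23·sin60.5° = 7.163 m, counterclockwise.
For rotational equilibrium, N × 7.163 = 599.7, so N = 83.72 N.
ΣFx = 0 ⇒ f = N_wall = 83.72 N. ΣFy = 0 ⇒ N_floor = 296 N.
μ_min = f / N_floor = 83.72 / 296 = 0.283.

μ_min ≈ 0.283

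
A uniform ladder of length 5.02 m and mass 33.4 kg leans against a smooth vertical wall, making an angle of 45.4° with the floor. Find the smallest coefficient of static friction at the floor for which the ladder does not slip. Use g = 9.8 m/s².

Taking torques about the foot of the ladder:
Ladder weight 33.4×9.8 = 327.3 N acts at 2.51 m along the ladder; its horizontal arm is 2.51·cos45.4° = 1.762 m → τ = 576.7 N·m clockwise.
Wall normal N acts horizontally at the top; its moment arm is the height L sinθ = 5.02·sin45.4° = 3.574 m, counterclockwise.
For rotational equilibrium, N × 3.574 = 576.7, so N = 161.4 N.
ΣFx = 0 ⇒ f = N_wall = 161.4 N. ΣFy = 0 ⇒ N_floor = 327.3 N.
μ_min = f / N_floor = 161.4 / 327.3 = 0.493.

μ_min ≈ 0.493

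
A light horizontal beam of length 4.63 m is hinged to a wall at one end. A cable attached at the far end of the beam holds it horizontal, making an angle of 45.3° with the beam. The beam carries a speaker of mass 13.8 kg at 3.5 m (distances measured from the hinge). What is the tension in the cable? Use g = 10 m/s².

Taking torques about the hinge:
Speaker: 13.8 × 10 = 138 N down at 3.5 m → arm 3.5 m, τ = 138 × 3.5 = 483 N·m clockwise.
Total clockwise load moment = 483 N·m.
The cable tension T acts at 4.63 m; only its component perpendicular to the beam, T sinθ, produces torque. sin 45.3° = 0.7108.
For rotational equilibrium, T × 4.63 × 0.7108 = 483, so T = 483 / 3.291 = 147 N.

T ≈ 147 N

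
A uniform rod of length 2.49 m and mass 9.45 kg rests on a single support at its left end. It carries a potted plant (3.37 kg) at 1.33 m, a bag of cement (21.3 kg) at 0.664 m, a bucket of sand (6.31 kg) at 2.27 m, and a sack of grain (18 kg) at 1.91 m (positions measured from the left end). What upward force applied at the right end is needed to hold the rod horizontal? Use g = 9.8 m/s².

F ≈ 311 N

Sum moments about the left end (the unknown pivot reaction has zero arm there).
Beam weight: 9.45 × 9.8 = 92.61 N down at 1.245 m → arm 1.245 m, τ = 92.61 × 1.245 = 115.3 N·m clockwise.
Potted plant: 3.37 × 9.8 = 33.03 N down at 1.33 m → arm 1.33 m, τ = 33.03 × 1.33 = 43.93 N·m clockwise.
Bag of cement: 21.3 × 9.8 = 208.7 N down at 0.664 m → arm 0.664 m, τ = 208.7 × 0.664 = 138.6 N·m clockwise.
Bucket of sand: 6.31 × 9.8 = 61.84 N down at 2.27 m → arm 2.27 m, τ = 61.84 × 2.27 = 140.4 N·m clockwise.
Sack of grain: 18 × 9.8 = 176.4 N down at 1.91 m → arm 1.91 m, τ = 176.4 × 1.91 = 336.9 N·m clockwise.
Net moment of the loads = 775.1 N·m clockwise.
The upward force F acts at the right end, arm 2.49 m, giving F × 2.49 counterclockwise.
Setting net torque to zero: F × 2.49 = 775.1 → F = 775.1 / 2.49 = 311 N.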